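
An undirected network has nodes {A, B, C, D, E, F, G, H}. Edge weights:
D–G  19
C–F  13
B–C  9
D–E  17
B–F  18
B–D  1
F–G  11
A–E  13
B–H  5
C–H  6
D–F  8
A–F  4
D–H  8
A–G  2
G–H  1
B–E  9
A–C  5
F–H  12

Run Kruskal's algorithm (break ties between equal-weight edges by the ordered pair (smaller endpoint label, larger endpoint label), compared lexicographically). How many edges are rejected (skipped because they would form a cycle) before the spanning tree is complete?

Sort edges by weight, then run Kruskal:
B–D (1): add — endpoints in different components.
G–H (1): add — endpoints in different components.
A–G (2): add — endpoints in different components.
A–F (4): add — endpoints in different components.
A–C (5): add — endpoints in different components.
B–H (5): add — endpoints in different components.
C–H (6): skip — C and H already connected.
D–F (8): skip — D and F already connected.
D–H (8): skip — D and H already connected.
B–C (9): skip — B and C already connected.
B–E (9): add — endpoints in different components.
Edges rejected before the tree was complete: 4.

4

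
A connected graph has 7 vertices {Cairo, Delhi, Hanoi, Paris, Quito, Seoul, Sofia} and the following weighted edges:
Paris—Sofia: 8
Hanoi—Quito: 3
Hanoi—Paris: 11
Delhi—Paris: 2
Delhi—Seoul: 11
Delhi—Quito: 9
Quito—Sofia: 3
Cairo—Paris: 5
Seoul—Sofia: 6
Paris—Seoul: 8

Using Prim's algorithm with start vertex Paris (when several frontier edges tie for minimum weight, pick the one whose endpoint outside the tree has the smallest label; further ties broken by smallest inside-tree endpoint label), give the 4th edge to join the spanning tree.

Seoul-Sofia

Prim's algorithm from Paris:
Step 1: cheapest edge leaving the tree is Delhi—Paris (2); add Delhi.
Step 2: cheapest edge leaving the tree is Cairo—Paris (5); add Cairo.
Step 3: cheapest edge leaving the tree is Paris—Seoul (8); add Seoul.
Step 4: cheapest edge leaving the tree is Seoul—Sofia (6); add Sofia.
Step 5: cheapest edge leaving the tree is Quito—Sofia (3); add Quito.
Step 6: cheapest edge leaving the tree is Hanoi—Quito (3); add Hanoi.
The 4th edge added is Seoul—Sofia.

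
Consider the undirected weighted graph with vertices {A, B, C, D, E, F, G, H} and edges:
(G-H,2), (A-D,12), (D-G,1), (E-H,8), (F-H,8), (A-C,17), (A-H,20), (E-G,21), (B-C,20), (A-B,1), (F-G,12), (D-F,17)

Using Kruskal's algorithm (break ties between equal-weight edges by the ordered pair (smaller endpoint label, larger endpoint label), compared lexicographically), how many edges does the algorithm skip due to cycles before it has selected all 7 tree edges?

Kruskal's algorithm — process edges by increasing weight (ties by edge label):
A-B (1): add — endpoints in different components.
D-G (1): add — endpoints in different components.
G-H (2): add — endpoints in different components.
E-H (8): add — endpoints in different components.
F-H (8): add — endpoints in different components.
A-D (12): add — endpoints in different components.
F-G (12): skip — F and G already connected.
A-C (17): add — endpoints in different components.
Edges rejected before the tree was complete: 1.

1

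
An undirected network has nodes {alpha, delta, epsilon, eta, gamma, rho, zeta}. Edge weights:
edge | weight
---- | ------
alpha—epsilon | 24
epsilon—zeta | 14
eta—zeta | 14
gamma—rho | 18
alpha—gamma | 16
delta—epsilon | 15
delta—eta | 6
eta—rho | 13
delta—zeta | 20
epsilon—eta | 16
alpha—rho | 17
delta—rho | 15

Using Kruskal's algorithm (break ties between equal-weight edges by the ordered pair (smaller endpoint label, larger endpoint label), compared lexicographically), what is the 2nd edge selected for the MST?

Kruskal's algorithm — process edges by increasing weight (ties by edge label):
delta—eta (6): add — endpoints in different components.
eta—rho (13): add — endpoints in different components.
epsilon—zeta (14): add — endpoints in different components.
eta—zeta (14): add — endpoints in different components.
delta—epsilon (15): skip — delta and epsilon already connected.
delta—rho (15): skip — delta and rho already connected.
alpha—gamma (16): add — endpoints in different components.
epsilon—eta (16): skip — eta and epsilon already connected.
alpha—rho (17): add — endpoints in different components.
The 2nd edge added is eta—rho.

eta-rho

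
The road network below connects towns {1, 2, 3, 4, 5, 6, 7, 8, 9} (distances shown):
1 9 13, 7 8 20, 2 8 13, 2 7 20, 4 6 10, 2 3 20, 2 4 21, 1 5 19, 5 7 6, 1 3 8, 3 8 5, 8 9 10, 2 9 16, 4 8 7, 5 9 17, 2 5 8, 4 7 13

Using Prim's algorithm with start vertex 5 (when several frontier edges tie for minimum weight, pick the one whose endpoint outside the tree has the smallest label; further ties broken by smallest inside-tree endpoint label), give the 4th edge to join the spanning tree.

Prim's algorithm from 5:
Step 1: cheapest edge leaving the tree is 5 7 (6); add 7.
Step 2: cheapest edge leaving the tree is 2 5 (8); add 2.
Step 3: cheapest edge leaving the tree is 4 7 (13); add 4.
Step 4: cheapest edge leaving the tree is 4 8 (7); add 8.
Step 5: cheapest edge leaving the tree is 3 8 (5); add 3.
Step 6: cheapest edge leaving the tree is 1 3 (8); add 1.
Step 7: cheapest edge leaving the tree is 4 6 (10); add 6.
Step 8: cheapest edge leaving the tree is 8 9 (10); add 9.
The 4th edge added is 4 8.

4-8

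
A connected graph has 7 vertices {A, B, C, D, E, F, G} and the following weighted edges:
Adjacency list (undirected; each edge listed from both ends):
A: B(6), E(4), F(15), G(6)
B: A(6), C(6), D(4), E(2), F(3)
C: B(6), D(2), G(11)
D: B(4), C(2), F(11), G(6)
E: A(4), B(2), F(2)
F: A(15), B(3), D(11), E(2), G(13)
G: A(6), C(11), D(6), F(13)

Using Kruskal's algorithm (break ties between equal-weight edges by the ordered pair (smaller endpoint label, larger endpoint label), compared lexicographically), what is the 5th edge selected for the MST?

Kruskal's algorithm — process edges by increasing weight (ties by edge label):
B–E (2): add. Components now {A} {B,E} {C} {D} {F} {G}
C–D (2): add. Components now {A} {B,E} {C,D} {F} {G}
E–F (2): add. Components now {A} {B,E,F} {C,D} {G}
B–F (3): skip — B and F already connected.
A–E (4): add. Components now {A,B,E,F} {C,D} {G}
B–D (4): add. Components now {A,B,C,D,E,F} {G}
A–B (6): skip — A and B already connected.
A–G (6): add. Components now {A,B,C,D,E,F,G}
The 5th edge added is B–D.

B-D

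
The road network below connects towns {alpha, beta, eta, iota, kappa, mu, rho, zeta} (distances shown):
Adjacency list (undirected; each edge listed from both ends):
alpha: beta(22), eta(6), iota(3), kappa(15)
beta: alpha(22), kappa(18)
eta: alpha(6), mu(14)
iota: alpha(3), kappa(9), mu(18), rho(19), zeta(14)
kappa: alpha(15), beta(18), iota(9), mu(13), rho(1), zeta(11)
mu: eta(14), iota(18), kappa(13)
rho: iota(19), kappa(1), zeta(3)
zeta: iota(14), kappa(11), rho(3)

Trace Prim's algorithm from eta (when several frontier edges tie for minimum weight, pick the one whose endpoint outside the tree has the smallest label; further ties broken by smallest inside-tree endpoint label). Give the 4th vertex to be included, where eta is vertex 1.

kappa

Prim, starting at eta.
Step 1: cheapest edge leaving the tree is alpha-eta (6); add alpha.
Step 2: cheapest edge leaving the tree is alpha-iota (3); add iota.
Step 3: cheapest edge leaving the tree is iota-kappa (9); add kappa.
Step 4: cheapest edge leaving the tree is kappa-rho (1); add rho.
Step 5: cheapest edge leaving the tree is rho-zeta (3); add zeta.
Step 6: cheapest edge leaving the tree is kappa-mu (13); add mu.
Step 7: cheapest edge leaving the tree is beta-kappa (18); add beta.
Vertex order: eta, alpha, iota, kappa, rho, zeta, mu, beta. The 4th vertex is kappa.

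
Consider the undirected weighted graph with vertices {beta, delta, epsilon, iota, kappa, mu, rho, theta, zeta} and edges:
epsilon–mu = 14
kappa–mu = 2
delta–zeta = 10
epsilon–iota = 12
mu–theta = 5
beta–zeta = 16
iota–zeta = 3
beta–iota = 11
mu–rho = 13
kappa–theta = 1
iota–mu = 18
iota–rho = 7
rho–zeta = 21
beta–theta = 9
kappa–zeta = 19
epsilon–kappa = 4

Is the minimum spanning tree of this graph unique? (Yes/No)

Yes

Sort edges by weight, then run Kruskal:
kappa–theta (1): add — endpoints in different components.
kappa–mu (2): add — endpoints in different components.
iota–zeta (3): add — endpoints in different components.
epsilon–kappa (4): add — endpoints in different components.
mu–theta (5): skip — theta and mu already connected.
iota–rho (7): add — endpoints in different components.
beta–theta (9): add — endpoints in different components.
delta–zeta (10): add — endpoints in different components.
beta–iota (11): add — endpoints in different components.
Every non-tree edge has weight strictly greater than the heaviest edge on the tree path between its endpoints, so the MST is unique.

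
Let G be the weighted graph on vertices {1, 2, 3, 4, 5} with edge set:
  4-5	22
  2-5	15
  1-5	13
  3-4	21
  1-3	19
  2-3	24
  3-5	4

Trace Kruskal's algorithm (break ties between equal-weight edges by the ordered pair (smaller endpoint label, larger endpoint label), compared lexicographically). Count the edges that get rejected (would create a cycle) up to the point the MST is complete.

Kruskal: consider edges lightest-first.
3-5 (4): add — endpoints in different components.
1-5 (13): add — endpoints in different components.
2-5 (15): add — endpoints in different components.
1-3 (19): skip — 1 and 3 already connected.
3-4 (21): add — endpoints in different components.
Edges rejected before the tree was complete: 1.

1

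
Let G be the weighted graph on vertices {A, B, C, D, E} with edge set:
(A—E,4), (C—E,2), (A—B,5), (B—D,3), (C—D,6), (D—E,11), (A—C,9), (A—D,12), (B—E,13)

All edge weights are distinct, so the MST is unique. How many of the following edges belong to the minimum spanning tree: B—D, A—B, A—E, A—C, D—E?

Sort edges by weight, then run Kruskal:
C—E (2): add — endpoints in different components.
B—D (3): add — endpoints in different components.
A—E (4): add — endpoints in different components.
A—B (5): add — endpoints in different components.
MST edge set: {C—E, B—D, A—E, A—B}.
Of the listed edges, {B—D, A—B, A—E} are in the MST → 3.

3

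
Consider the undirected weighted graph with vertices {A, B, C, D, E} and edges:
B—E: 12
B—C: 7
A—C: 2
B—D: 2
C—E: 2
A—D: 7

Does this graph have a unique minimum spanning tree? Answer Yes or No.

Kruskal: consider edges lightest-first.
A—C (2): add — endpoints in different components.
B—D (2): add — endpoints in different components.
C—E (2): add — endpoints in different components.
A—D (7): add — endpoints in different components.
Non-tree edge B—C has weight 7, equal to the heaviest edge on its tree cycle — swapping gives another MST of the same weight. Not unique.

No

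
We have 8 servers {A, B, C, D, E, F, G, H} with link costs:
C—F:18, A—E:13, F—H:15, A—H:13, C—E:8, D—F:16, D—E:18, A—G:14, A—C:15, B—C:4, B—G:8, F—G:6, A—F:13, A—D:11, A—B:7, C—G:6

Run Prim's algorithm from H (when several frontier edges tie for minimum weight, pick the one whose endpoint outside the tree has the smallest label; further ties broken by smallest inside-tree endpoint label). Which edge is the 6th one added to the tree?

Prim, starting at H.
Step 1: cheapest edge leaving the tree is A—H (13); add A.
Step 2: cheapest edge leaving the tree is A—B (7); add B.
Step 3: cheapest edge leaving the tree is B—C (4); add C.
Step 4: cheapest edge leaving the tree is C—G (6); add G.
Step 5: cheapest edge leaving the tree is F—G (6); add F.
Step 6: cheapest edge leaving the tree is C—E (8); add E.
Step 7: cheapest edge leaving the tree is A—D (11); add D.
The 6th edge added is C—E.

C-E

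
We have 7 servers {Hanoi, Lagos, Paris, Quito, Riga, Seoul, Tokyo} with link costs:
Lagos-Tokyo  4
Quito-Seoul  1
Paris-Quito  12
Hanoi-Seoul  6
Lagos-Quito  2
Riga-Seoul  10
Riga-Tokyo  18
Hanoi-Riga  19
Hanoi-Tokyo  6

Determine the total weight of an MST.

35

Kruskal's algorithm — process edges by increasing weight (ties by edge label):
Quito-Seoul (1): add — endpoints in different components.
Lagos-Quito (2): add — endpoints in different components.
Lagos-Tokyo (4): add — endpoints in different components.
Hanoi-Seoul (6): add — endpoints in different components.
Hanoi-Tokyo (6): skip — Hanoi and Tokyo already connected.
Riga-Seoul (10): add — endpoints in different components.
Paris-Quito (12): add — endpoints in different components.
MST edges: Quito-Seoul, Lagos-Quito, Lagos-Tokyo, Hanoi-Seoul, Riga-Seoul, Paris-Quito; total weight 1+2+4+6+10+12 = 35.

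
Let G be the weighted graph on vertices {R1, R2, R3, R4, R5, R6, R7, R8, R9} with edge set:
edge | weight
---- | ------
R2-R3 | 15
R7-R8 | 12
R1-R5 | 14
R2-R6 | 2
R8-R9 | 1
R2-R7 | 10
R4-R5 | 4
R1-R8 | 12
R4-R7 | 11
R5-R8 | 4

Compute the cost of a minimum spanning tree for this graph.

Grow the tree from R9 using Prim:
Step 1: cheapest edge leaving the tree is R8-R9 (1); add R8.
Step 2: cheapest edge leaving the tree is R5-R8 (4); add R5.
Step 3: cheapest edge leaving the tree is R4-R5 (4); add R4.
Step 4: cheapest edge leaving the tree is R4-R7 (11); add R7.
Step 5: cheapest edge leaving the tree is R2-R7 (10); add R2.
Step 6: cheapest edge leaving the tree is R2-R6 (2); add R6.
Step 7: cheapest edge leaving the tree is R1-R8 (12); add R1.
Step 8: cheapest edge leaving the tree is R2-R3 (15); add R3.
MST edges: R8-R9, R5-R8, R4-R5, R4-R7, R2-R7, R2-R6, R1-R8, R2-R3; total weight 1+4+4+11+10+2+12+15 = 59.

59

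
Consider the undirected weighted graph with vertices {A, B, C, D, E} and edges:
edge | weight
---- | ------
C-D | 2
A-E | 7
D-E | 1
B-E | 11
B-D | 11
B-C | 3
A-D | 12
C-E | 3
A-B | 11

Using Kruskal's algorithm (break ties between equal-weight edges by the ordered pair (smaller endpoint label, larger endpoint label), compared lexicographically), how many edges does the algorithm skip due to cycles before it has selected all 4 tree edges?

Sort edges by weight, then run Kruskal:
D-E (1): add — endpoints in different components.
C-D (2): add — endpoints in different components.
B-C (3): add — endpoints in different components.
C-E (3): skip — C and E already connected.
A-E (7): add — endpoints in different components.
Edges rejected before the tree was complete: 1.

1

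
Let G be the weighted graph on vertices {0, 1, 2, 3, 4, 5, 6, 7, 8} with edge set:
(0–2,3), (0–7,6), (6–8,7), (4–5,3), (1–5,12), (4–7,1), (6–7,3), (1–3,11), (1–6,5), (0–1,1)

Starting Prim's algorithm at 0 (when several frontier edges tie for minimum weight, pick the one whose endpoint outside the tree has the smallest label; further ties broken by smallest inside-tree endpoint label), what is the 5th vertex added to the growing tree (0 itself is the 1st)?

7

Prim, starting at 0.
Step 1: frontier [0–1 1, 0–2 3, 0–7 6] → take 0–1 (1); add 1.
Step 2: frontier [0–2 3, 0–7 6, 1–6 5, 1–3 11, 1–5 12] → take 0–2 (3); add 2.
Step 3: frontier [0–7 6, 1–6 5, 1–3 11, 1–5 12] → take 1–6 (5); add 6.
Step 4: frontier [0–7 6, 1–3 11, 1–5 12, 6–7 3, 6–8 7] → take 6–7 (3); add 7.
Step 5: frontier [1–3 11, 1–5 12, 6–8 7, 4–7 1] → take 4–7 (1); add 4.
Step 6: frontier [1–3 11, 1–5 12, 4–5 3, 6–8 7] → take 4–5 (3); add 5.
Step 7: frontier [1–3 11, 6–8 7] → take 6–8 (7); add 8.
Step 8: frontier [1–3 11] → take 1–3 (11); add 3.
Vertex order: 0, 1, 2, 6, 7, 4, 5, 8, 3. The 5th vertex is 7.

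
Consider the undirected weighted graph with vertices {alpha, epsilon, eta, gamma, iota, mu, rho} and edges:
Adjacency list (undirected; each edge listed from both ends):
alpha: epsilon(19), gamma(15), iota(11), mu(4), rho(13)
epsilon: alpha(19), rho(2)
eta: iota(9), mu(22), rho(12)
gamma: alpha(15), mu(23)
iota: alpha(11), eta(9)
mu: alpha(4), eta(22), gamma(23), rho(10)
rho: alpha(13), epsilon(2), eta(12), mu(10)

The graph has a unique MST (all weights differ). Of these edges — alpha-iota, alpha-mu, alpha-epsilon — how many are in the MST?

2

Kruskal: consider edges lightest-first.
epsilon-rho (2): add. Components now {mu} {epsilon,rho} {gamma} {alpha} {eta} {iota}
alpha-mu (4): add. Components now {alpha,mu} {epsilon,rho} {gamma} {eta} {iota}
eta-iota (9): add. Components now {alpha,mu} {epsilon,rho} {gamma} {eta,iota}
mu-rho (10): add. Components now {alpha,epsilon,mu,rho} {gamma} {eta,iota}
alpha-iota (11): add. Components now {alpha,epsilon,eta,iota,mu,rho} {gamma}
eta-rho (12): skip — eta and rho already connected.
alpha-rho (13): skip — alpha and rho already connected.
alpha-gamma (15): add. Components now {alpha,epsilon,eta,gamma,iota,mu,rho}
MST edge set: {epsilon-rho, alpha-mu, eta-iota, mu-rho, alpha-iota, alpha-gamma}.
Of the listed edges, {alpha-iota, alpha-mu} are in the MST → 2.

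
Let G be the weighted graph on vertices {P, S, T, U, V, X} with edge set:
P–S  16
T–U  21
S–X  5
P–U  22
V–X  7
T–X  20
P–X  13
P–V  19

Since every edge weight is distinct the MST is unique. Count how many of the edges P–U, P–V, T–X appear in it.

1

Sort edges by weight, then run Kruskal:
S–X (5): add — endpoints in different components.
V–X (7): add — endpoints in different components.
P–X (13): add — endpoints in different components.
P–S (16): skip — S and P already connected.
P–V (19): skip — V and P already connected.
T–X (20): add — endpoints in different components.
T–U (21): add — endpoints in different components.
MST edge set: {S–X, V–X, P–X, T–X, T–U}.
Of the listed edges, {T–X} are in the MST → 1.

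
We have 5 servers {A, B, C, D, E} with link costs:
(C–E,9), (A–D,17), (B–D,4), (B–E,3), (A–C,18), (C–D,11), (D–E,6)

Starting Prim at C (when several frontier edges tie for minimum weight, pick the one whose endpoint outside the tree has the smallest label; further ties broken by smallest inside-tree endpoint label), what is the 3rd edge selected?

B-D

Prim, starting at C.
Step 1: frontier [C–E 9, C–D 11, A–C 18] → take C–E (9); add E.
Step 2: frontier [C–D 11, A–C 18, B–E 3, D–E 6] → take B–E (3); add B.
Step 3: frontier [B–D 4, C–D 11, A–C 18, D–E 6] → take B–D (4); add D.
Step 4: frontier [A–C 18, A–D 17] → take A–D (17); add A.
The 3rd edge added is B–D.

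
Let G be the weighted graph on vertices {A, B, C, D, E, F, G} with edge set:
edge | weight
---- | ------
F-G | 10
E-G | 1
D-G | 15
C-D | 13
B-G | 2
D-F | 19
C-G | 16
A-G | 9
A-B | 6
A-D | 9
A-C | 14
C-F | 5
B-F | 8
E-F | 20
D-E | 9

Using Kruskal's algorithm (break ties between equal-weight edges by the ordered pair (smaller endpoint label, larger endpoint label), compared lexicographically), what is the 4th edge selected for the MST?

Kruskal's algorithm — process edges by increasing weight (ties by edge label):
E-G (1): add — endpoints in different components.
B-G (2): add — endpoints in different components.
C-F (5): add — endpoints in different components.
A-B (6): add — endpoints in different components.
B-F (8): add — endpoints in different components.
A-D (9): add — endpoints in different components.
The 4th edge added is A-B.

A-B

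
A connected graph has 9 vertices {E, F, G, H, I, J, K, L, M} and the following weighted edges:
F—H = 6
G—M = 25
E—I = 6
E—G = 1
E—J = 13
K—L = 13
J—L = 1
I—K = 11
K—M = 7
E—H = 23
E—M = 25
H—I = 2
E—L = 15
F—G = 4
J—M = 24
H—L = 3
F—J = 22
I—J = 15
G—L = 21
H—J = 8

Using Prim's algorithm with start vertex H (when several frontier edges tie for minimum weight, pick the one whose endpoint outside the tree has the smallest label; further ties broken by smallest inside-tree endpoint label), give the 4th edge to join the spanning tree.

Prim's algorithm from H:
Step 1: cheapest edge leaving the tree is H—I (2); add I.
Step 2: cheapest edge leaving the tree is H—L (3); add L.
Step 3: cheapest edge leaving the tree is J—L (1); add J.
Step 4: cheapest edge leaving the tree is E—I (6); add E.
Step 5: cheapest edge leaving the tree is E—G (1); add G.
Step 6: cheapest edge leaving the tree is F—G (4); add F.
Step 7: cheapest edge leaving the tree is I—K (11); add K.
Step 8: cheapest edge leaving the tree is K—M (7); add M.
The 4th edge added is E—I.

E-I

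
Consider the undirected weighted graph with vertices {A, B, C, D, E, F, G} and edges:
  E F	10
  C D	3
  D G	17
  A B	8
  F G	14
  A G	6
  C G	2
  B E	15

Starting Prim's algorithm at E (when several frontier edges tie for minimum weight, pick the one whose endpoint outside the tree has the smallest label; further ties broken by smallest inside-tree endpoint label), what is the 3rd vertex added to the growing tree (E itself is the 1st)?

Prim, starting at E.
Step 1: frontier [E F 10, B E 15] → take E F (10); add F.
Step 2: frontier [B E 15, F G 14] → take F G (14); add G.
Step 3: frontier [B E 15, C G 2, A G 6, D G 17] → take C G (2); add C.
Step 4: frontier [C D 3, B E 15, A G 6, D G 17] → take C D (3); add D.
Step 5: frontier [B E 15, A G 6] → take A G (6); add A.
Step 6: frontier [A B 8, B E 15] → take A B (8); add B.
Vertex order: E, F, G, C, D, A, B. The 3rd vertex is G.

G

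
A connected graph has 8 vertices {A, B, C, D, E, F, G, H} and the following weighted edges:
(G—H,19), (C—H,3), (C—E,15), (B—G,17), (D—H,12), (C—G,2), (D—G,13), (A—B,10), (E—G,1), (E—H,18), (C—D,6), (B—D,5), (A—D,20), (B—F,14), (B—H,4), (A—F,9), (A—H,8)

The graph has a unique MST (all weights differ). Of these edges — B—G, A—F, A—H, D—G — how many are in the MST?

2

Kruskal: consider edges lightest-first.
E—G (1): add — endpoints in different components.
C—G (2): add — endpoints in different components.
C—H (3): add — endpoints in different components.
B—H (4): add — endpoints in different components.
B—D (5): add — endpoints in different components.
C—D (6): skip — C and D already connected.
A—H (8): add — endpoints in different components.
A—F (9): add — endpoints in different components.
MST edge set: {E—G, C—G, C—H, B—H, B—D, A—H, A—F}.
Of the listed edges, {A—F, A—H} are in the MST → 2.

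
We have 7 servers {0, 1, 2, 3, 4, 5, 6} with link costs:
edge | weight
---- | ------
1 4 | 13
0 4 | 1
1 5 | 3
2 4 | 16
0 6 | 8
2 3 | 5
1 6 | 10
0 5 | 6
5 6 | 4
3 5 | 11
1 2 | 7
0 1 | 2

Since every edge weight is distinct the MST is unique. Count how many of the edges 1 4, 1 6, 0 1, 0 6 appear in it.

1

Sort edges by weight, then run Kruskal:
0 4 (1): add. Components now {0,4} {1} {2} {3} {5} {6}
0 1 (2): add. Components now {0,1,4} {2} {3} {5} {6}
1 5 (3): add. Components now {0,1,4,5} {2} {3} {6}
5 6 (4): add. Components now {0,1,4,5,6} {2} {3}
2 3 (5): add. Components now {0,1,4,5,6} {2,3}
0 5 (6): skip — 0 and 5 already connected.
1 2 (7): add. Components now {0,1,2,3,4,5,6}
MST edge set: {0 4, 0 1, 1 5, 5 6, 2 3, 1 2}.
Of the listed edges, {0 1} are in the MST → 1.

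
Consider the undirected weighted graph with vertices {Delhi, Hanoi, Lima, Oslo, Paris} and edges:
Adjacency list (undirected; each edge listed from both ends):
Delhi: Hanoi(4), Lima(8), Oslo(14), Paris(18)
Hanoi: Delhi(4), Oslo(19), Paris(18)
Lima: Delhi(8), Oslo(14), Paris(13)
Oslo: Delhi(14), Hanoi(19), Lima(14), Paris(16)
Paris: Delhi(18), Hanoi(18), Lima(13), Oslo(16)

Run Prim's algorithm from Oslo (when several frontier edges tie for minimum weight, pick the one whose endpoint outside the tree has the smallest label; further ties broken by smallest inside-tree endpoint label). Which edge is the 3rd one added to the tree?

Delhi-Lima

Prim's algorithm from Oslo:
Step 1: frontier [Delhi Oslo 14, Lima Oslo 14, Oslo Paris 16, Hanoi Oslo 19] → take Delhi Oslo (14); add Delhi.
Step 2: frontier [Delhi Hanoi 4, Delhi Lima 8, Delhi Paris 18, Lima Oslo 14, Oslo Paris 16, Hanoi Oslo 19] → take Delhi Hanoi (4); add Hanoi.
Step 3: frontier [Delhi Lima 8, Delhi Paris 18, Hanoi Paris 18, Lima Oslo 14, Oslo Paris 16] → take Delhi Lima (8); add Lima.
Step 4: frontier [Delhi Paris 18, Hanoi Paris 18, Lima Paris 13, Oslo Paris 16] → take Lima Paris (13); add Paris.
The 3rd edge added is Delhi Lima.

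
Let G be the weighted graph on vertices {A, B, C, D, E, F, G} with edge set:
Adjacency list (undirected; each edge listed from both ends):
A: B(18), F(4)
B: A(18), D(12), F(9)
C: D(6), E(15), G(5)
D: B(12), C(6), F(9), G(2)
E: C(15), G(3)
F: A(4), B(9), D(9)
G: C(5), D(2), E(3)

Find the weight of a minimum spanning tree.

Prim, starting at G.
Step 1: cheapest edge leaving the tree is D-G (2); add D.
Step 2: cheapest edge leaving the tree is E-G (3); add E.
Step 3: cheapest edge leaving the tree is C-G (5); add C.
Step 4: cheapest edge leaving the tree is D-F (9); add F.
Step 5: cheapest edge leaving the tree is A-F (4); add A.
Step 6: cheapest edge leaving the tree is B-F (9); add B.
MST edges: D-G, E-G, C-G, D-F, A-F, B-F; total weight 2+3+5+9+4+9 = 32.

32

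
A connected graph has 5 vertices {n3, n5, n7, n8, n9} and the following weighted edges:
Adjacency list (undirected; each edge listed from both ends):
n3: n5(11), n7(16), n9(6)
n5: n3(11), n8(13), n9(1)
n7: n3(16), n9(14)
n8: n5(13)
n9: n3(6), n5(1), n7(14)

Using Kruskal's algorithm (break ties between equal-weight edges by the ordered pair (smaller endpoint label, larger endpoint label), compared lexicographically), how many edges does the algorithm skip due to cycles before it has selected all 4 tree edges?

Kruskal's algorithm — process edges by increasing weight (ties by edge label):
n5–n9 (1): add. Components now {n5,n9} {n3} {n7} {n8}
n3–n9 (6): add. Components now {n3,n5,n9} {n7} {n8}
n3–n5 (11): skip — n5 and n3 already connected.
n5–n8 (13): add. Components now {n3,n5,n8,n9} {n7}
n7–n9 (14): add. Components now {n3,n5,n7,n8,n9}
Edges rejected before the tree was complete: 1.

1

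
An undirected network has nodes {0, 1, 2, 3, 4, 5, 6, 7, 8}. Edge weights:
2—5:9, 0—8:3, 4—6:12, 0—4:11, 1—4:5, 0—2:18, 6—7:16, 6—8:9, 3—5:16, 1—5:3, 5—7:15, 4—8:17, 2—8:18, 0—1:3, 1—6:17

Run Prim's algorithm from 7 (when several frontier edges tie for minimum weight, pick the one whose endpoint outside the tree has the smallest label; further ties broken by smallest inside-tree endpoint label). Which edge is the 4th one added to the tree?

Grow the tree from 7 using Prim:
Step 1: cheapest edge leaving the tree is 5—7 (15); add 5.
Step 2: cheapest edge leaving the tree is 1—5 (3); add 1.
Step 3: cheapest edge leaving the tree is 0—1 (3); add 0.
Step 4: cheapest edge leaving the tree is 0—8 (3); add 8.
Step 5: cheapest edge leaving the tree is 1—4 (5); add 4.
Step 6: cheapest edge leaving the tree is 2—5 (9); add 2.
Step 7: cheapest edge leaving the tree is 6—8 (9); add 6.
Step 8: cheapest edge leaving the tree is 3—5 (16); add 3.
The 4th edge added is 0—8.

0-8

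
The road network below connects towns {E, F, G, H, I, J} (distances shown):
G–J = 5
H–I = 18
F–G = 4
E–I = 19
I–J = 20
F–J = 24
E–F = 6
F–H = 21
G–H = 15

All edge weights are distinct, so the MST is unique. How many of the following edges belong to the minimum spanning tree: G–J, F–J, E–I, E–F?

2

Kruskal: consider edges lightest-first.
F–G (4): add — endpoints in different components.
G–J (5): add — endpoints in different components.
E–F (6): add — endpoints in different components.
G–H (15): add — endpoints in different components.
H–I (18): add — endpoints in different components.
MST edge set: {F–G, G–J, E–F, G–H, H–I}.
Of the listed edges, {G–J, E–F} are in the MST → 2.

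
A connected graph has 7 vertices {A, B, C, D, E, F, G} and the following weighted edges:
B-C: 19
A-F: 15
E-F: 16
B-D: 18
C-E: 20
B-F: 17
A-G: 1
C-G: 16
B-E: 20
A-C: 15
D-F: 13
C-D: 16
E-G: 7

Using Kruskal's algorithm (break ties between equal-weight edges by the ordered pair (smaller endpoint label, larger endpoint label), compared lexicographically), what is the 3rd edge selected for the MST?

D-F

Kruskal's algorithm — process edges by increasing weight (ties by edge label):
A-G (1): add — endpoints in different components.
E-G (7): add — endpoints in different components.
D-F (13): add — endpoints in different components.
A-C (15): add — endpoints in different components.
A-F (15): add — endpoints in different components.
C-D (16): skip — C and D already connected.
C-G (16): skip — C and G already connected.
E-F (16): skip — E and F already connected.
B-F (17): add — endpoints in different components.
The 3rd edge added is D-F.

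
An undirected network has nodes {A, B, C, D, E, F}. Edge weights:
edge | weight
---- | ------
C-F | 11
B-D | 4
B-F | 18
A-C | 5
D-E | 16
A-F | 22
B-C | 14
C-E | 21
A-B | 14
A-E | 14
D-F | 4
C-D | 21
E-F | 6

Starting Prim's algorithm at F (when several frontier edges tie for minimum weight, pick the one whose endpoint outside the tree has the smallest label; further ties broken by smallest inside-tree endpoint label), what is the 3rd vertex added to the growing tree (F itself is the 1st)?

Prim's algorithm from F:
Step 1: cheapest edge leaving the tree is D-F (4); add D.
Step 2: cheapest edge leaving the tree is B-D (4); add B.
Step 3: cheapest edge leaving the tree is E-F (6); add E.
Step 4: cheapest edge leaving the tree is C-F (11); add C.
Step 5: cheapest edge leaving the tree is A-C (5); add A.
Vertex order: F, D, B, E, C, A. The 3rd vertex is B.

B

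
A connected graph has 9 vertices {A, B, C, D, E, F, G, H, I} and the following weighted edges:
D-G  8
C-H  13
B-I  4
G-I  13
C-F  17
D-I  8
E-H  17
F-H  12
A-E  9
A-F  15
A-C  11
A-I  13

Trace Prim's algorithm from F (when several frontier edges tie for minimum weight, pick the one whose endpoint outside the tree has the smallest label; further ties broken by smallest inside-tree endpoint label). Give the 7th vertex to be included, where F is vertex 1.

B

Prim, starting at F.
Step 1: frontier [F-H 12, A-F 15, C-F 17] → take F-H (12); add H.
Step 2: frontier [A-F 15, C-F 17, C-H 13, E-H 17] → take C-H (13); add C.
Step 3: frontier [A-C 11, A-F 15, E-H 17] → take A-C (11); add A.
Step 4: frontier [A-E 9, A-I 13, E-H 17] → take A-E (9); add E.
Step 5: frontier [A-I 13] → take A-I (13); add I.
Step 6: frontier [B-I 4, D-I 8, G-I 13] → take B-I (4); add B.
Step 7: frontier [D-I 8, G-I 13] → take D-I (8); add D.
Step 8: frontier [D-G 8, G-I 13] → take D-G (8); add G.
Vertex order: F, H, C, A, E, I, B, D, G. The 7th vertex is B.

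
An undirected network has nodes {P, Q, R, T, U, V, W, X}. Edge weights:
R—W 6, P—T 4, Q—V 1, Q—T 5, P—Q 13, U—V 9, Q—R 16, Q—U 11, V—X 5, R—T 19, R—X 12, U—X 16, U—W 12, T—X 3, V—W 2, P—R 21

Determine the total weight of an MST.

Sort edges by weight, then run Kruskal:
Q—V (1): add — endpoints in different components.
V—W (2): add — endpoints in different components.
T—X (3): add — endpoints in different components.
P—T (4): add — endpoints in different components.
Q—T (5): add — endpoints in different components.
V—X (5): skip — X and V already connected.
R—W (6): add — endpoints in different components.
U—V (9): add — endpoints in different components.
MST edges: Q—V, V—W, T—X, P—T, Q—T, R—W, U—V; total weight 1+2+3+4+5+6+9 = 30.

30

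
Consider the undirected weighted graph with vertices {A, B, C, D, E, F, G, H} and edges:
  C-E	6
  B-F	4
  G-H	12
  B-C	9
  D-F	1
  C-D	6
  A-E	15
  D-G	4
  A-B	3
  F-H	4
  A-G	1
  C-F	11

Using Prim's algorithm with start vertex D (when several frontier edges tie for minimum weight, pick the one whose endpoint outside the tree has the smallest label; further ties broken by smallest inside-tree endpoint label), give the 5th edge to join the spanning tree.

Grow the tree from D using Prim:
Step 1: frontier [D-F 1, D-G 4, C-D 6] → take D-F (1); add F.
Step 2: frontier [D-G 4, C-D 6, B-F 4, F-H 4, C-F 11] → take B-F (4); add B.
Step 3: frontier [A-B 3, B-C 9, D-G 4, C-D 6, F-H 4, C-F 11] → take A-B (3); add A.
Step 4: frontier [A-G 1, A-E 15, B-C 9, D-G 4, C-D 6, F-H 4, C-F 11] → take A-G (1); add G.
Step 5: frontier [A-E 15, B-C 9, C-D 6, F-H 4, C-F 11, G-H 12] → take F-H (4); add H.
Step 6: frontier [A-E 15, B-C 9, C-D 6, C-F 11] → take C-D (6); add C.
Step 7: frontier [A-E 15, C-E 6] → take C-E (6); add E.
The 5th edge added is F-H.

F-H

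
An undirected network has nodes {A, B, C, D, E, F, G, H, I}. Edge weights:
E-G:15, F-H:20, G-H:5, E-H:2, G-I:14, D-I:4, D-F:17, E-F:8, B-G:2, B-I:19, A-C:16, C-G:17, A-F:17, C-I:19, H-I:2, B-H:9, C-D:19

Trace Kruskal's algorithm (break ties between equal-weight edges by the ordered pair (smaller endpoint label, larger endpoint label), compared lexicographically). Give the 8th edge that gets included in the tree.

Kruskal: consider edges lightest-first.
B-G (2): add — endpoints in different components.
E-H (2): add — endpoints in different components.
H-I (2): add — endpoints in different components.
D-I (4): add — endpoints in different components.
G-H (5): add — endpoints in different components.
E-F (8): add — endpoints in different components.
B-H (9): skip — B and H already connected.
G-I (14): skip — G and I already connected.
E-G (15): skip — E and G already connected.
A-C (16): add — endpoints in different components.
A-F (17): add — endpoints in different components.
The 8th edge added is A-F.

A-F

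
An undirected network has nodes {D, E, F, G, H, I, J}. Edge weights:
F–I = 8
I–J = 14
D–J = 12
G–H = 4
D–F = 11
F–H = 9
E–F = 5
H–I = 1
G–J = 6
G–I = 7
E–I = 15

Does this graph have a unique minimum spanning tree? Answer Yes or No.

Kruskal: consider edges lightest-first.
H–I (1): add — endpoints in different components.
G–H (4): add — endpoints in different components.
E–F (5): add — endpoints in different components.
G–J (6): add — endpoints in different components.
G–I (7): skip — G and I already connected.
F–I (8): add — endpoints in different components.
F–H (9): skip — F and H already connected.
D–F (11): add — endpoints in different components.
Every non-tree edge has weight strictly greater than the heaviest edge on the tree path between its endpoints, so the MST is unique.

Yes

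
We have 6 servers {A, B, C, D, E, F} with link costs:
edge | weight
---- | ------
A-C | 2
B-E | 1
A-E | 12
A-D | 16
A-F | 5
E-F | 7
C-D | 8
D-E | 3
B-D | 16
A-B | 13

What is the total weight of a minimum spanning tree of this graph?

Grow the tree from E using Prim:
Step 1: cheapest edge leaving the tree is B-E (1); add B.
Step 2: cheapest edge leaving the tree is D-E (3); add D.
Step 3: cheapest edge leaving the tree is E-F (7); add F.
Step 4: cheapest edge leaving the tree is A-F (5); add A.
Step 5: cheapest edge leaving the tree is A-C (2); add C.
MST edges: B-E, D-E, E-F, A-F, A-C; total weight 1+3+7+5+2 = 18.

18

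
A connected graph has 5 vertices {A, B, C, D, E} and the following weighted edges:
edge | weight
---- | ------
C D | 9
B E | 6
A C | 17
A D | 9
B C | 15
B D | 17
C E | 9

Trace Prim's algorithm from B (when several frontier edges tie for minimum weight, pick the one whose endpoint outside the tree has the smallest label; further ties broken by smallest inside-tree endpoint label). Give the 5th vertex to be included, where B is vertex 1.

Prim's algorithm from B:
Step 1: cheapest edge leaving the tree is B E (6); add E.
Step 2: cheapest edge leaving the tree is C E (9); add C.
Step 3: cheapest edge leaving the tree is C D (9); add D.
Step 4: cheapest edge leaving the tree is A D (9); add A.
Vertex order: B, E, C, D, A. The 5th vertex is A.

A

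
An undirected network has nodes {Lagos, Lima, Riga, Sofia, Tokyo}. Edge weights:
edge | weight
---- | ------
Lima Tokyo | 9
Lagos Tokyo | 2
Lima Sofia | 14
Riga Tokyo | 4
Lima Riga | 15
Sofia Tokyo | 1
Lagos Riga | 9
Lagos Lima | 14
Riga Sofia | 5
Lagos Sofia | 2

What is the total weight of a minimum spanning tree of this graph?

Kruskal: consider edges lightest-first.
Sofia Tokyo (1): add. Components now {Sofia,Tokyo} {Lagos} {Lima} {Riga}
Lagos Sofia (2): add. Components now {Lagos,Sofia,Tokyo} {Lima} {Riga}
Lagos Tokyo (2): skip — Tokyo and Lagos already connected.
Riga Tokyo (4): add. Components now {Lagos,Riga,Sofia,Tokyo} {Lima}
Riga Sofia (5): skip — Sofia and Riga already connected.
Lagos Riga (9): skip — Lagos and Riga already connected.
Lima Tokyo (9): add. Components now {Lagos,Lima,Riga,Sofia,Tokyo}
MST edges: Sofia Tokyo, Lagos Sofia, Riga Tokyo, Lima Tokyo; total weight 1+2+4+9 = 16.

16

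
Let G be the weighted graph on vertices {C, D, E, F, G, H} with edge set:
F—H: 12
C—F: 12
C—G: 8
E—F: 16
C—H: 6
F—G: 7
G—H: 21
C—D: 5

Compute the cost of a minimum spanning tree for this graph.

Prim, starting at G.
Step 1: frontier [F—G 7, C—G 8, G—H 21] → take F—G (7); add F.
Step 2: frontier [C—F 12, F—H 12, E—F 16, C—G 8, G—H 21] → take C—G (8); add C.
Step 3: frontier [C—D 5, C—H 6, F—H 12, E—F 16, G—H 21] → take C—D (5); add D.
Step 4: frontier [C—H 6, F—H 12, E—F 16, G—H 21] → take C—H (6); add H.
Step 5: frontier [E—F 16] → take E—F (16); add E.
MST edges: F—G, C—G, C—D, C—H, E—F; total weight 7+8+5+6+16 = 42.

42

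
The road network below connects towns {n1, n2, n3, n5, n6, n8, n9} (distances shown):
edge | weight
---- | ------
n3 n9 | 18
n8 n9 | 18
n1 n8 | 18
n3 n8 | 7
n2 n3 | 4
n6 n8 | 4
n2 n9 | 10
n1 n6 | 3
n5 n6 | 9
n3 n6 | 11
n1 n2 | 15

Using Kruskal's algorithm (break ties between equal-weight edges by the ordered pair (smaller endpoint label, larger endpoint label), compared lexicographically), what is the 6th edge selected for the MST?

Sort edges by weight, then run Kruskal:
n1 n6 (3): add. Components now {n1,n6} {n8} {n9} {n2} {n3} {n5}
n2 n3 (4): add. Components now {n1,n6} {n8} {n9} {n2,n3} {n5}
n6 n8 (4): add. Components now {n1,n6,n8} {n9} {n2,n3} {n5}
n3 n8 (7): add. Components now {n1,n2,n3,n6,n8} {n9} {n5}
n5 n6 (9): add. Components now {n1,n2,n3,n5,n6,n8} {n9}
n2 n9 (10): add. Components now {n1,n2,n3,n5,n6,n8,n9}
The 6th edge added is n2 n9.

n2-n9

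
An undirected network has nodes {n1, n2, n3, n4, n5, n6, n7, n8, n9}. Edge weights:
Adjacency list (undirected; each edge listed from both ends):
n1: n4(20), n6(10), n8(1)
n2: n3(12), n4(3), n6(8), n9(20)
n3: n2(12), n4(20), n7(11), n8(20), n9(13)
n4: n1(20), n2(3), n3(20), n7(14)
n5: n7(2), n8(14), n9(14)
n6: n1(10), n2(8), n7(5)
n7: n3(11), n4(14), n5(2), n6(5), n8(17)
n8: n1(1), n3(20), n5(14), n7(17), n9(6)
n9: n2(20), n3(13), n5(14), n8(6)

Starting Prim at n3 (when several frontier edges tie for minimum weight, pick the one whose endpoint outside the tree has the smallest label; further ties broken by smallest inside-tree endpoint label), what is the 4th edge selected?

n2-n6

Prim's algorithm from n3:
Step 1: cheapest edge leaving the tree is n3–n7 (11); add n7.
Step 2: cheapest edge leaving the tree is n5–n7 (2); add n5.
Step 3: cheapest edge leaving the tree is n6–n7 (5); add n6.
Step 4: cheapest edge leaving the tree is n2–n6 (8); add n2.
Step 5: cheapest edge leaving the tree is n2–n4 (3); add n4.
Step 6: cheapest edge leaving the tree is n1–n6 (10); add n1.
Step 7: cheapest edge leaving the tree is n1–n8 (1); add n8.
Step 8: cheapest edge leaving the tree is n8–n9 (6); add n9.
The 4th edge added is n2–n6.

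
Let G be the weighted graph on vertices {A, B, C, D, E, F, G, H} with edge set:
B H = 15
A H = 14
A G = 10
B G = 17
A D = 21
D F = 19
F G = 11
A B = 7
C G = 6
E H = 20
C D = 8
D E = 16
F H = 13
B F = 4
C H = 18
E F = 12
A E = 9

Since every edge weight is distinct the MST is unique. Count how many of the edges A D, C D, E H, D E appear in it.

1

Sort edges by weight, then run Kruskal:
B F (4): add — endpoints in different components.
C G (6): add — endpoints in different components.
A B (7): add — endpoints in different components.
C D (8): add — endpoints in different components.
A E (9): add — endpoints in different components.
A G (10): add — endpoints in different components.
F G (11): skip — F and G already connected.
E F (12): skip — E and F already connected.
F H (13): add — endpoints in different components.
MST edge set: {B F, C G, A B, C D, A E, A G, F H}.
Of the listed edges, {C D} are in the MST → 1.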